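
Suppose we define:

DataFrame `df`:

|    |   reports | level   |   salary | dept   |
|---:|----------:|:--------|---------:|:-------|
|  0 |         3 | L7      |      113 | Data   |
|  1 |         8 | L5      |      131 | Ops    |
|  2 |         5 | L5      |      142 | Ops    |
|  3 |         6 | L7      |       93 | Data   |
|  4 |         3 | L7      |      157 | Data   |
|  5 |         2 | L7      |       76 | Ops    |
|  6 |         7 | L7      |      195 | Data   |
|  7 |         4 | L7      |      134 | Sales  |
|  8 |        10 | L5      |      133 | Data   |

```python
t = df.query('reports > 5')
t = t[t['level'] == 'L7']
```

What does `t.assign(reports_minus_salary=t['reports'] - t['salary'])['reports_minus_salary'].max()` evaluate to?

filter rows where reports > 5:
   reports level  salary  dept
1        8    L5     131   Ops
3        6    L7      93  Data
6        7    L7     195  Data
8       10    L5     133  Data
filter rows where level == 'L7':
   reports level  salary  dept
3        6    L7      93  Data
6        7    L7     195  Data
add column reports_minus_salary = t['reports'] - t['salary']:
   reports level  salary  dept  reports_minus_salary
3        6    L7      93  Data                   -87
6        7    L7     195  Data                  -188

-87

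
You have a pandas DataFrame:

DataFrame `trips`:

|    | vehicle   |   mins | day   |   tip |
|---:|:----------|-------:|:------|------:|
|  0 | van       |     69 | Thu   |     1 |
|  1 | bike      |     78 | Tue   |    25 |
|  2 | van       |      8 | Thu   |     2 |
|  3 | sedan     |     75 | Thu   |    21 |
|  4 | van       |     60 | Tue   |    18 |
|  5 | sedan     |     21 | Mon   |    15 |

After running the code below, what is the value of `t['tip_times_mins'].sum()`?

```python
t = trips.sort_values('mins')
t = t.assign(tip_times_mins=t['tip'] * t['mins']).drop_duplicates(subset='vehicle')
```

sort by mins:
  vehicle  mins  day  tip
2     van     8  Thu    2
5   sedan    21  Mon   15
4     van    60  Tue   18
0     van    69  Thu    1
3   sedan    75  Thu   21
1    bike    78  Tue   25
add column tip_times_mins = t['tip'] * t['mins']:
  vehicle  mins  day  tip  tip_times_mins
2     van     8  Thu    2              16
5   sedan    21  Mon   15             315
4     van    60  Tue   18            1080
0     van    69  Thu    1              69
3   sedan    75  Thu   21            1575
1    bike    78  Tue   25            1950
drop duplicate vehicle (keep=first):
  vehicle  mins  day  tip  tip_times_mins
2     van     8  Thu    2              16
5   sedan    21  Mon   15             315
1    bike    78  Tue   25            1950
sum of column 'tip_times_mins' → 2281

2281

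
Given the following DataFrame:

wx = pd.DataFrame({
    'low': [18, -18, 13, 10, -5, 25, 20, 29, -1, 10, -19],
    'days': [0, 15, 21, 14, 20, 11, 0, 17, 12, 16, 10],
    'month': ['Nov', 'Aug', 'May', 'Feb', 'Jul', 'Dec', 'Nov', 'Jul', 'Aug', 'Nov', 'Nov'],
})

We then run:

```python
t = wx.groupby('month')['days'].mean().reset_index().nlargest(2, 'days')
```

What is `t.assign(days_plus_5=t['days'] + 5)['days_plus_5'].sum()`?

49.5

group by month, mean of days:
month
Aug    13.5
Dec    11.0
Feb    14.0
Jul    18.5
May    21.0
Nov     6.5
Name: days, dtype: float64
reset_index():
  month  days
0   Aug  13.5
1   Dec  11.0
2   Feb  14.0
3   Jul  18.5
4   May  21.0
5   Nov   6.5
take 2 rows with largest days:
  month  days
4   May  21.0
3   Jul  18.5
add column days_plus_5 = t['days'] + 5:
  month  days  days_plus_5
4   May  21.0         26.0
3   Jul  18.5         23.5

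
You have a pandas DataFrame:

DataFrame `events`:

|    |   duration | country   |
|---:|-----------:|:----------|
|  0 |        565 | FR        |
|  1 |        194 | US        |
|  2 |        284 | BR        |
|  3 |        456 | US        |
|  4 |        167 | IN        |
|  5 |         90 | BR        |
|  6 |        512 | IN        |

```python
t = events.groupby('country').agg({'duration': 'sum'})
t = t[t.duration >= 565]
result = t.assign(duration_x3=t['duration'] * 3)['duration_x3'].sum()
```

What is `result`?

group by country, sum of duration:
         duration
country          
BR            374
FR            565
IN            679
US            650
filter rows where duration >= 565:
         duration
country          
FR            565
IN            679
US            650
add column duration_x3 = t['duration'] * 3:
         duration  duration_x3
country                       
FR            565         1695
IN            679         2037
US            650         1950
Taking the sum of column 'duration_x3' gives 5682.

5682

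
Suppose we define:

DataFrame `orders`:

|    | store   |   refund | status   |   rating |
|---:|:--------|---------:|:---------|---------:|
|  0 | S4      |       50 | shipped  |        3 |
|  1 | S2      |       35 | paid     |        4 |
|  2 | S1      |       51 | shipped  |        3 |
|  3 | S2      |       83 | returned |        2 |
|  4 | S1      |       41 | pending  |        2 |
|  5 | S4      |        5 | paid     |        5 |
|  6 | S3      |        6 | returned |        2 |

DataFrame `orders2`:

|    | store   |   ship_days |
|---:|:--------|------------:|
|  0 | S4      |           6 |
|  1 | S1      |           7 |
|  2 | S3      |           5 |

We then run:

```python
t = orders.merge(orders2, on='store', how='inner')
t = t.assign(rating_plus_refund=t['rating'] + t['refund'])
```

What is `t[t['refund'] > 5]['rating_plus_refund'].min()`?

8

merge on 'store' (how='inner') → 5 rows:
  store  refund    status  rating  ship_days
0    S4      50   shipped       3          6
1    S1      51   shipped       3          7
2    S1      41   pending       2          7
3    S4       5      paid       5          6
4    S3       6  returned       2          5
add column rating_plus_refund = t['rating'] + t['refund']:
  store  refund    status  rating  ship_days  rating_plus_refund
0    S4      50   shipped       3          6                  53
1    S1      51   shipped       3          7                  54
2    S1      41   pending       2          7                  43
3    S4       5      paid       5          6                  10
4    S3       6  returned       2          5                   8
filter rows where refund > 5:
  store  refund    status  rating  ship_days  rating_plus_refund
0    S4      50   shipped       3          6                  53
1    S1      51   shipped       3          7                  54
2    S1      41   pending       2          7                  43
4    S3       6  returned       2          5                   8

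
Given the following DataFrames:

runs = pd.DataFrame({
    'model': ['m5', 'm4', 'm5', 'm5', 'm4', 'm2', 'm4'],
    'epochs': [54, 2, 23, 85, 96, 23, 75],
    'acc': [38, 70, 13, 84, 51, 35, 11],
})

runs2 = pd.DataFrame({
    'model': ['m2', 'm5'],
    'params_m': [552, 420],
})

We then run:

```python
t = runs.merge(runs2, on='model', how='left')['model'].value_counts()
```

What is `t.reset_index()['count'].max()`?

merge on 'model' (how='left') → 7 rows:
  model  epochs  acc  params_m
0    m5      54   38     420.0
1    m4       2   70       NaN
2    m5      23   13     420.0
3    m5      85   84     420.0
4    m4      96   51       NaN
5    m2      23   35     552.0
6    m4      75   11       NaN
value_counts of model:
model
m5    3
m4    3
m2    1
Name: count, dtype: int64
reset_index():
  model  count
0    m5      3
1    m4      3
2    m2      1

3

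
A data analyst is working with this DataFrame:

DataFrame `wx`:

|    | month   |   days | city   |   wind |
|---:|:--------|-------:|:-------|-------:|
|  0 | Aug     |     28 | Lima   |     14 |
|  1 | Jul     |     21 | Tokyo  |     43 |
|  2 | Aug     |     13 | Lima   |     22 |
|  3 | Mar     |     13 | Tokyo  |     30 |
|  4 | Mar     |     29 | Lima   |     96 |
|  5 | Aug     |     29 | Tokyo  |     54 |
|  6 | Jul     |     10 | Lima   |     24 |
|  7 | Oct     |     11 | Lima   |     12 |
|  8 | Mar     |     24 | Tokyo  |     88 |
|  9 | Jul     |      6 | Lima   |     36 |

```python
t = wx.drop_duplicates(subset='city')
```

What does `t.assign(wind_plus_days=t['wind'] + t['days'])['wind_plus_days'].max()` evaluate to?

drop duplicate city (keep=first):
  month  days   city  wind
0   Aug    28   Lima    14
1   Jul    21  Tokyo    43
add column wind_plus_days = t['wind'] + t['days']:
  month  days   city  wind  wind_plus_days
0   Aug    28   Lima    14              42
1   Jul    21  Tokyo    43              64

64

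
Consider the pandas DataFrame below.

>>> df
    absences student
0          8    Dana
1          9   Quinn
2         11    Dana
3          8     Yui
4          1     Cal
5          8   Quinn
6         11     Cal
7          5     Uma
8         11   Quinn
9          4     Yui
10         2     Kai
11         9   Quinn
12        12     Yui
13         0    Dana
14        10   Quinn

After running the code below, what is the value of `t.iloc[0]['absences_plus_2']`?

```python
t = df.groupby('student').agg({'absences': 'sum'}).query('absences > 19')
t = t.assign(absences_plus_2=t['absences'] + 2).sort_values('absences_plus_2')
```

26

group by student, sum of absences:
         absences
student          
Cal            12
Dana           19
Kai             2
Quinn          47
Uma             5
Yui            24
filter rows where absences > 19:
         absences
student          
Quinn          47
Yui            24
add column absences_plus_2 = t['absences'] + 2:
         absences  absences_plus_2
student                           
Quinn          47               49
Yui            24               26
sort by absences_plus_2:
         absences  absences_plus_2
student                           
Yui            24               26
Quinn          47               49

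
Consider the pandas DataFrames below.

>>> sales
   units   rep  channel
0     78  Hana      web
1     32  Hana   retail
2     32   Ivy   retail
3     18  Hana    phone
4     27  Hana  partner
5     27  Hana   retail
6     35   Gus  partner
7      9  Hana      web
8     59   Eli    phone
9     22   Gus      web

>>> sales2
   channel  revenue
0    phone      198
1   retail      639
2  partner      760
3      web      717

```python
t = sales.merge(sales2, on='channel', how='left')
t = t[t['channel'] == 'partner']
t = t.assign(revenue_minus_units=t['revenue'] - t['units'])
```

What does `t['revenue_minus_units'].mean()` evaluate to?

merge on 'channel' (how='left') → 10 rows:
   units   rep  channel  revenue
0     78  Hana      web      717
1     32  Hana   retail      639
2     32   Ivy   retail      639
3     18  Hana    phone      198
4     27  Hana  partner      760
5     27  Hana   retail      639
6     35   Gus  partner      760
7      9  Hana      web      717
8     59   Eli    phone      198
9     22   Gus      web      717
filter rows where channel == 'partner':
   units   rep  channel  revenue
4     27  Hana  partner      760
6     35   Gus  partner      760
add column revenue_minus_units = t['revenue'] - t['units']:
   units   rep  channel  revenue  revenue_minus_units
4     27  Hana  partner      760                  733
6     35   Gus  partner      760                  725
mean of column 'revenue_minus_units' → 729.0

729.0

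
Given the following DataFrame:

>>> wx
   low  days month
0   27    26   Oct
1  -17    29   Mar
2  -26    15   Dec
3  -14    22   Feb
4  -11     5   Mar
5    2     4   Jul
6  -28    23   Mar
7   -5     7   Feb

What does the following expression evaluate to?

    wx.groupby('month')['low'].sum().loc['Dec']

group by month, sum of low:
month
Dec   -26
Feb   -19
Jul     2
Mar   -56
Oct    27
Name: low, dtype: int64
Hence -26.

-26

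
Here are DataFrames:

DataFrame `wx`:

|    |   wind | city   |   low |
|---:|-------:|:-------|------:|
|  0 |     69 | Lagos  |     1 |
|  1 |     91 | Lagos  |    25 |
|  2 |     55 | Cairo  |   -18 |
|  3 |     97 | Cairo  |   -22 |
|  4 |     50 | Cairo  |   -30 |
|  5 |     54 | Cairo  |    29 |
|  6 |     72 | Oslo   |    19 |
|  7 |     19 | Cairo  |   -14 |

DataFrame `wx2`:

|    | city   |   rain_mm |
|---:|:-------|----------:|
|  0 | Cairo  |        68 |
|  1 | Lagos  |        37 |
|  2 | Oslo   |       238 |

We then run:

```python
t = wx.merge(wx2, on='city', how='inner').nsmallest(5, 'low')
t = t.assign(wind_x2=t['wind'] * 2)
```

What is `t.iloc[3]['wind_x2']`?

merge on 'city' (how='inner') → 8 rows:
   wind   city  low  rain_mm
0    69  Lagos    1       37
1    91  Lagos   25       37
2    55  Cairo  -18       68
3    97  Cairo  -22       68
4    50  Cairo  -30       68
5    54  Cairo   29       68
6    72   Oslo   19      238
7    19  Cairo  -14       68
take 5 rows with smallest low:
   wind   city  low  rain_mm
4    50  Cairo  -30       68
3    97  Cairo  -22       68
2    55  Cairo  -18       68
7    19  Cairo  -14       68
0    69  Lagos    1       37
add column wind_x2 = t['wind'] * 2:
   wind   city  low  rain_mm  wind_x2
4    50  Cairo  -30       68      100
3    97  Cairo  -22       68      194
2    55  Cairo  -18       68      110
7    19  Cairo  -14       68       38
0    69  Lagos    1       37      138
So iloc[3]['wind_x2'] = 38.

38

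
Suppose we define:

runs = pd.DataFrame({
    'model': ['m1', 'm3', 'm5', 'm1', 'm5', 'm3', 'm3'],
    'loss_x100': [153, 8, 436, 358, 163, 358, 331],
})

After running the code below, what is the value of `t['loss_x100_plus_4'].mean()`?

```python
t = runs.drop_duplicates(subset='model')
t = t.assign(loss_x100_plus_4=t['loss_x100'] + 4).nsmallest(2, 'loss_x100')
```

84.5

drop duplicate model (keep=first):
  model  loss_x100
0    m1        153
1    m3          8
2    m5        436
add column loss_x100_plus_4 = t['loss_x100'] + 4:
  model  loss_x100  loss_x100_plus_4
0    m1        153               157
1    m3          8                12
2    m5        436               440
take 2 rows with smallest loss_x100:
  model  loss_x100  loss_x100_plus_4
1    m3          8                12
0    m1        153               157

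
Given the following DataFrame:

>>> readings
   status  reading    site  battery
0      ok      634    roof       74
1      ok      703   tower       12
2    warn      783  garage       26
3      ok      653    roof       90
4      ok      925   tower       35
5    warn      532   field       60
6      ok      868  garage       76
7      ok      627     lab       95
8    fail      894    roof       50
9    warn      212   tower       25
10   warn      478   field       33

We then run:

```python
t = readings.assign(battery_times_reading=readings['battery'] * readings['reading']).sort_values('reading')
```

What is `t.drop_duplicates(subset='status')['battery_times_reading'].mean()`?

add column battery_times_reading = readings['battery'] * readings['reading']:
   status  reading    site  battery  battery_times_reading
0      ok      634    roof       74                  46916
1      ok      703   tower       12                   8436
2    warn      783  garage       26                  20358
3      ok      653    roof       90                  58770
4      ok      925   tower       35                  32375
5    warn      532   field       60                  31920
6      ok      868  garage       76                  65968
7      ok      627     lab       95                  59565
8    fail      894    roof       50                  44700
9    warn      212   tower       25                   5300
10   warn      478   field       33                  15774
sort by reading:
   status  reading    site  battery  battery_times_reading
9    warn      212   tower       25                   5300
10   warn      478   field       33                  15774
5    warn      532   field       60                  31920
7      ok      627     lab       95                  59565
0      ok      634    roof       74                  46916
3      ok      653    roof       90                  58770
1      ok      703   tower       12                   8436
2    warn      783  garage       26                  20358
6      ok      868  garage       76                  65968
8    fail      894    roof       50                  44700
4      ok      925   tower       35                  32375
drop duplicate status (keep=first):
  status  reading   site  battery  battery_times_reading
9   warn      212  tower       25                   5300
7     ok      627    lab       95                  59565
8   fail      894   roof       50                  44700

36521.6666667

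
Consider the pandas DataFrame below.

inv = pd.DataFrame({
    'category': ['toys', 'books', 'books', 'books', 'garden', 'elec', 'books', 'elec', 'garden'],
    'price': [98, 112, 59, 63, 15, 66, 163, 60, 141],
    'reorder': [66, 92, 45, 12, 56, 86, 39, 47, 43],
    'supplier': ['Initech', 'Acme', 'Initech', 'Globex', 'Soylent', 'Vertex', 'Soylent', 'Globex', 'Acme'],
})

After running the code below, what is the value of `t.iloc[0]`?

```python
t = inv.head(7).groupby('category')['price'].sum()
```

take first 7 rows:
  category  price  reorder supplier
0     toys     98       66  Initech
1    books    112       92     Acme
2    books     59       45  Initech
3    books     63       12   Globex
4   garden     15       56  Soylent
5     elec     66       86   Vertex
6    books    163       39  Soylent
group by category, sum of price:
category
books     397
elec       66
garden     15
toys       98
Name: price, dtype: int64
Then the value at position 0: 397

397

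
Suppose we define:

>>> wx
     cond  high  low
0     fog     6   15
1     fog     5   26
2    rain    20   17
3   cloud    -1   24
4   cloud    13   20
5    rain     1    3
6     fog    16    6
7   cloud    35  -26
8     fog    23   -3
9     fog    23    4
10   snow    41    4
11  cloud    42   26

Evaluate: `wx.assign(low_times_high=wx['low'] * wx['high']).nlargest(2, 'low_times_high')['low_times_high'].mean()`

add column low_times_high = wx['low'] * wx['high']:
     cond  high  low  low_times_high
0     fog     6   15              90
1     fog     5   26             130
2    rain    20   17             340
3   cloud    -1   24             -24
4   cloud    13   20             260
5    rain     1    3               3
6     fog    16    6              96
7   cloud    35  -26            -910
8     fog    23   -3             -69
9     fog    23    4              92
10   snow    41    4             164
11  cloud    42   26            1092
take 2 rows with largest low_times_high:
     cond  high  low  low_times_high
11  cloud    42   26            1092
2    rain    20   17             340

716.0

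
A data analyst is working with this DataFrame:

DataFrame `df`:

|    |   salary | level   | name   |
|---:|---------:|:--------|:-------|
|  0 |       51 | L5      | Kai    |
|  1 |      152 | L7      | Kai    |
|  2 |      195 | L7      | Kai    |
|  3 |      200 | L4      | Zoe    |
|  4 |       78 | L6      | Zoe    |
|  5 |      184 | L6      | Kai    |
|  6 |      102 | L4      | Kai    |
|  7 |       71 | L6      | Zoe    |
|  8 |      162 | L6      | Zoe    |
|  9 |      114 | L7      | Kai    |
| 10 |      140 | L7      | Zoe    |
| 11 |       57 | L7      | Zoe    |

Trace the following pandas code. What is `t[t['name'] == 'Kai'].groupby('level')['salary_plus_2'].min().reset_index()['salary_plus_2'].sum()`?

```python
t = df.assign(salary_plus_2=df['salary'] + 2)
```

add column salary_plus_2 = df['salary'] + 2:
    salary level name  salary_plus_2
0       51    L5  Kai             53
1      152    L7  Kai            154
2      195    L7  Kai            197
3      200    L4  Zoe            202
4       78    L6  Zoe             80
5      184    L6  Kai            186
6      102    L4  Kai            104
7       71    L6  Zoe             73
8      162    L6  Zoe            164
9      114    L7  Kai            116
10     140    L7  Zoe            142
11      57    L7  Zoe             59
filter rows where name == 'Kai':
   salary level name  salary_plus_2
0      51    L5  Kai             53
1     152    L7  Kai            154
2     195    L7  Kai            197
5     184    L6  Kai            186
6     102    L4  Kai            104
9     114    L7  Kai            116
group by level, min of salary_plus_2:
level
L4    104
L5     53
L6    186
L7    116
Name: salary_plus_2, dtype: int64
reset_index():
  level  salary_plus_2
0    L4            104
1    L5             53
2    L6            186
3    L7            116

459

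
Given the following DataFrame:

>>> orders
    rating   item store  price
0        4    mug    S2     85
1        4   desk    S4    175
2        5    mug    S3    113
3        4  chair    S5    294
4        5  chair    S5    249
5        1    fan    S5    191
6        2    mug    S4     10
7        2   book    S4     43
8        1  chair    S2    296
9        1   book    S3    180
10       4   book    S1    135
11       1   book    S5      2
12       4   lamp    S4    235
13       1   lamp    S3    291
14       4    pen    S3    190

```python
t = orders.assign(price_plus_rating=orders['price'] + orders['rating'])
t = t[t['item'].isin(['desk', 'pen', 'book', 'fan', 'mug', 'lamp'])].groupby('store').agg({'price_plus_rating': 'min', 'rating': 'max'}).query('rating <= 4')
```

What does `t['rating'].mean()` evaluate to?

add column price_plus_rating = orders['price'] + orders['rating']:
    rating   item store  price  price_plus_rating
0        4    mug    S2     85                 89
1        4   desk    S4    175                179
2        5    mug    S3    113                118
3        4  chair    S5    294                298
4        5  chair    S5    249                254
5        1    fan    S5    191                192
6        2    mug    S4     10                 12
7        2   book    S4     43                 45
8        1  chair    S2    296                297
9        1   book    S3    180                181
10       4   book    S1    135                139
11       1   book    S5      2                  3
12       4   lamp    S4    235                239
13       1   lamp    S3    291                292
14       4    pen    S3    190                194
filter rows where item in ['desk', 'pen', 'book', 'fan', 'mug', 'lamp']:
    rating  item store  price  price_plus_rating
0        4   mug    S2     85                 89
1        4  desk    S4    175                179
2        5   mug    S3    113                118
5        1   fan    S5    191                192
6        2   mug    S4     10                 12
7        2  book    S4     43                 45
9        1  book    S3    180                181
10       4  book    S1    135                139
11       1  book    S5      2                  3
12       4  lamp    S4    235                239
13       1  lamp    S3    291                292
14       4   pen    S3    190                194
group by store: min(price_plus_rating), max(rating):
       price_plus_rating  rating
store                           
S1                   139       4
S2                    89       4
S3                   118       5
S4                    12       4
S5                     3       1
filter rows where rating <= 4:
       price_plus_rating  rating
store                           
S1                   139       4
S2                    89       4
S4                    12       4
S5                     3       1
mean of column 'rating' → 3.25

3.25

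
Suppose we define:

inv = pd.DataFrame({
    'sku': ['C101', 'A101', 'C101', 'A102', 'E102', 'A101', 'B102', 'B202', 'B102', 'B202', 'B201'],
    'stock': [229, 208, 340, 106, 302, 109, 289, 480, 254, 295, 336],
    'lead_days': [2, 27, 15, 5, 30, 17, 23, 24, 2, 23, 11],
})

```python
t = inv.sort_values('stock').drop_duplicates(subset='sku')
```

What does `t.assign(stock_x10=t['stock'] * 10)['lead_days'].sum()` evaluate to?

90

sort by stock:
     sku  stock  lead_days
3   A102    106          5
5   A101    109         17
1   A101    208         27
0   C101    229          2
8   B102    254          2
6   B102    289         23
9   B202    295         23
4   E102    302         30
10  B201    336         11
2   C101    340         15
7   B202    480         24
drop duplicate sku (keep=first):
     sku  stock  lead_days
3   A102    106          5
5   A101    109         17
0   C101    229          2
8   B102    254          2
9   B202    295         23
4   E102    302         30
10  B201    336         11
add column stock_x10 = t['stock'] * 10:
     sku  stock  lead_days  stock_x10
3   A102    106          5       1060
5   A101    109         17       1090
0   C101    229          2       2290
8   B102    254          2       2540
9   B202    295         23       2950
4   E102    302         30       3020
10  B201    336         11       3360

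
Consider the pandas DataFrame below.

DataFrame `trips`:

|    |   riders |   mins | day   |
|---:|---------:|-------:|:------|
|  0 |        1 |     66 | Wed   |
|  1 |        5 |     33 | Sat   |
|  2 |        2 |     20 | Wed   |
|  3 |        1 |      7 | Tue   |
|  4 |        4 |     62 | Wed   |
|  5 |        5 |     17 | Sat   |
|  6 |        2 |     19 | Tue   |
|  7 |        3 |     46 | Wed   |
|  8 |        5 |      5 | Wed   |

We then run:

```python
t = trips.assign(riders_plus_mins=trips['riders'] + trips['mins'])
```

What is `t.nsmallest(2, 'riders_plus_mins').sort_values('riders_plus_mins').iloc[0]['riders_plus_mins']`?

add column riders_plus_mins = trips['riders'] + trips['mins']:
   riders  mins  day  riders_plus_mins
0       1    66  Wed                67
1       5    33  Sat                38
2       2    20  Wed                22
3       1     7  Tue                 8
4       4    62  Wed                66
5       5    17  Sat                22
6       2    19  Tue                21
7       3    46  Wed                49
8       5     5  Wed                10
take 2 rows with smallest riders_plus_mins:
   riders  mins  day  riders_plus_mins
3       1     7  Tue                 8
8       5     5  Wed                10
sort by riders_plus_mins:
   riders  mins  day  riders_plus_mins
3       1     7  Tue                 8
8       5     5  Wed                10
Then the value at position 0, column 'riders_plus_mins': 8

8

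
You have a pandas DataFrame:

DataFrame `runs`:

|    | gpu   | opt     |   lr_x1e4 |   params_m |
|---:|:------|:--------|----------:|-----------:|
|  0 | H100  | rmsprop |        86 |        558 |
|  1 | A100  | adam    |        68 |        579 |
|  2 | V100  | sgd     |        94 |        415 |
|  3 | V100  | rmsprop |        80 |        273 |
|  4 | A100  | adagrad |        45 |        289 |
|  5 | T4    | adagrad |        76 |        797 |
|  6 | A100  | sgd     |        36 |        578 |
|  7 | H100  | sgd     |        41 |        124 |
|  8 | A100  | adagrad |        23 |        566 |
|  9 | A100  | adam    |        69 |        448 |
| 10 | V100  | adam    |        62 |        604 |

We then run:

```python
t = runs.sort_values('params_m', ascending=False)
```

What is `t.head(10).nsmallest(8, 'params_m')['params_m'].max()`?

sort by params_m descending:
     gpu      opt  lr_x1e4  params_m
5     T4  adagrad       76       797
10  V100     adam       62       604
1   A100     adam       68       579
6   A100      sgd       36       578
8   A100  adagrad       23       566
0   H100  rmsprop       86       558
9   A100     adam       69       448
2   V100      sgd       94       415
4   A100  adagrad       45       289
3   V100  rmsprop       80       273
7   H100      sgd       41       124
take first 10 rows:
     gpu      opt  lr_x1e4  params_m
5     T4  adagrad       76       797
10  V100     adam       62       604
1   A100     adam       68       579
6   A100      sgd       36       578
8   A100  adagrad       23       566
0   H100  rmsprop       86       558
9   A100     adam       69       448
2   V100      sgd       94       415
4   A100  adagrad       45       289
3   V100  rmsprop       80       273
take 8 rows with smallest params_m:
    gpu      opt  lr_x1e4  params_m
3  V100  rmsprop       80       273
4  A100  adagrad       45       289
2  V100      sgd       94       415
9  A100     adam       69       448
0  H100  rmsprop       86       558
8  A100  adagrad       23       566
6  A100      sgd       36       578
1  A100     adam       68       579
So max() = 579.

579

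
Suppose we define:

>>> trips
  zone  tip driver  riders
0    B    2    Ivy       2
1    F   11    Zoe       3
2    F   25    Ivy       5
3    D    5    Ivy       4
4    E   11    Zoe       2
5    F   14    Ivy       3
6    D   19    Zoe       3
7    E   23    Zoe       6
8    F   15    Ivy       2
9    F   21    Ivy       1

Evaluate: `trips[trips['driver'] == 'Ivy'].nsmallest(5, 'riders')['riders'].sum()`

12

filter rows where driver == 'Ivy':
  zone  tip driver  riders
0    B    2    Ivy       2
2    F   25    Ivy       5
3    D    5    Ivy       4
5    F   14    Ivy       3
8    F   15    Ivy       2
9    F   21    Ivy       1
take 5 rows with smallest riders:
  zone  tip driver  riders
9    F   21    Ivy       1
0    B    2    Ivy       2
8    F   15    Ivy       2
5    F   14    Ivy       3
3    D    5    Ivy       4
sum of column 'riders' → 12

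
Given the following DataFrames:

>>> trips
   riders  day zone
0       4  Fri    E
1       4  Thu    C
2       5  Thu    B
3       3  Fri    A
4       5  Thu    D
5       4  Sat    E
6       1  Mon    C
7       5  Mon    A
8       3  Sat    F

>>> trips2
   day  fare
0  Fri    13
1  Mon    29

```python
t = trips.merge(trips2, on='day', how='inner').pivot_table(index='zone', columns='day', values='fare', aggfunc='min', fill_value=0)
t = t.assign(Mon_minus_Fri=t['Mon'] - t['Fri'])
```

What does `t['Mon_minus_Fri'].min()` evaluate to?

merge on 'day' (how='inner') → 4 rows:
   riders  day zone  fare
0       4  Fri    E    13
1       3  Fri    A    13
2       1  Mon    C    29
3       5  Mon    A    29
pivot: rows=zone, cols=day, min(fare):
day   Fri  Mon
zone          
A      13   29
C       0   29
E      13    0
add column Mon_minus_Fri = t['Mon'] - t['Fri']:
day   Fri  Mon  Mon_minus_Fri
zone                         
A      13   29             16
C       0   29             29
E      13    0            -13
Finally, min of column 'Mon_minus_Fri' = -13.

-13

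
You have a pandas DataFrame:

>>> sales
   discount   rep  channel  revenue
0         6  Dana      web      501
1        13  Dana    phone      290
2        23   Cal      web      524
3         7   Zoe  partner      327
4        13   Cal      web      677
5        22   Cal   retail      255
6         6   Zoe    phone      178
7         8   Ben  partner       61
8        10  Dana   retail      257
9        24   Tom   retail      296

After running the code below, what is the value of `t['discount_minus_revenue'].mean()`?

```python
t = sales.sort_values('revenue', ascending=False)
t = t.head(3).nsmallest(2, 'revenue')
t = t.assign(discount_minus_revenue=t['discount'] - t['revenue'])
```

-498.0

sort by revenue descending:
   discount   rep  channel  revenue
4        13   Cal      web      677
2        23   Cal      web      524
0         6  Dana      web      501
3         7   Zoe  partner      327
9        24   Tom   retail      296
1        13  Dana    phone      290
8        10  Dana   retail      257
5        22   Cal   retail      255
6         6   Zoe    phone      178
7         8   Ben  partner       61
take first 3 rows:
   discount   rep channel  revenue
4        13   Cal     web      677
2        23   Cal     web      524
0         6  Dana     web      501
take 2 rows with smallest revenue:
   discount   rep channel  revenue
0         6  Dana     web      501
2        23   Cal     web      524
add column discount_minus_revenue = t['discount'] - t['revenue']:
   discount   rep channel  revenue  discount_minus_revenue
0         6  Dana     web      501                    -495
2        23   Cal     web      524                    -501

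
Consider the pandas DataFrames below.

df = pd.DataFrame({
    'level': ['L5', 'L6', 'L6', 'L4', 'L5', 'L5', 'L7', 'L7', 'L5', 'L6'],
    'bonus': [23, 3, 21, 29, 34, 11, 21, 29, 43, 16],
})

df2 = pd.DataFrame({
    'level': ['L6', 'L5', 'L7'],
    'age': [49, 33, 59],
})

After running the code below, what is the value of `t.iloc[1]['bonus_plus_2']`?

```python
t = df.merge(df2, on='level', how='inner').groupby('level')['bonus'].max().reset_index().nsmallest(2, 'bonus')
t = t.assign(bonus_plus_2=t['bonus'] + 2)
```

31

merge on 'level' (how='inner') → 9 rows:
  level  bonus  age
0    L5     23   33
1    L6      3   49
2    L6     21   49
3    L5     34   33
4    L5     11   33
5    L7     21   59
6    L7     29   59
7    L5     43   33
8    L6     16   49
group by level, max of bonus:
level
L5    43
L6    21
L7    29
Name: bonus, dtype: int64
reset_index():
  level  bonus
0    L5     43
1    L6     21
2    L7     29
take 2 rows with smallest bonus:
  level  bonus
1    L6     21
2    L7     29
add column bonus_plus_2 = t['bonus'] + 2:
  level  bonus  bonus_plus_2
1    L6     21            23
2    L7     29            31
Hence 31.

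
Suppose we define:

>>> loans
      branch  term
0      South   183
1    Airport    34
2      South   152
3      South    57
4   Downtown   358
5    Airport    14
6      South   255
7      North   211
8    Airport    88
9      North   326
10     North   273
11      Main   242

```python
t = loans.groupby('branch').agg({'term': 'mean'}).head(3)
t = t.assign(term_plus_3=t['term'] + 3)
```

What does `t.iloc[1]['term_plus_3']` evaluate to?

group by branch, mean of term:
                term
branch              
Airport    45.333333
Downtown  358.000000
Main      242.000000
North     270.000000
South     161.750000
take first 3 rows:
                term
branch              
Airport    45.333333
Downtown  358.000000
Main      242.000000
add column term_plus_3 = t['term'] + 3:
                term  term_plus_3
branch                           
Airport    45.333333    48.333333
Downtown  358.000000   361.000000
Main      242.000000   245.000000

361.0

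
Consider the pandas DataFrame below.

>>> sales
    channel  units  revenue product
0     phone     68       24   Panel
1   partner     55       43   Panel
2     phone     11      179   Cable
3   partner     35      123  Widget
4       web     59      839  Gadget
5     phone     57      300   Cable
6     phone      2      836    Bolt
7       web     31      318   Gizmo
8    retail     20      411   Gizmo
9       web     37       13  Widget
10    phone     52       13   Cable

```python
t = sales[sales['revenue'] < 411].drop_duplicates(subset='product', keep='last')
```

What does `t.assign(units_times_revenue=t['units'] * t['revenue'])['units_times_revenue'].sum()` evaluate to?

filter rows where revenue < 411:
    channel  units  revenue product
0     phone     68       24   Panel
1   partner     55       43   Panel
2     phone     11      179   Cable
3   partner     35      123  Widget
5     phone     57      300   Cable
7       web     31      318   Gizmo
9       web     37       13  Widget
10    phone     52       13   Cable
drop duplicate product (keep=last):
    channel  units  revenue product
1   partner     55       43   Panel
7       web     31      318   Gizmo
9       web     37       13  Widget
10    phone     52       13   Cable
add column units_times_revenue = t['units'] * t['revenue']:
    channel  units  revenue product  units_times_revenue
1   partner     55       43   Panel                 2365
7       web     31      318   Gizmo                 9858
9       web     37       13  Widget                  481
10    phone     52       13   Cable                  676
Hence 13380.

13380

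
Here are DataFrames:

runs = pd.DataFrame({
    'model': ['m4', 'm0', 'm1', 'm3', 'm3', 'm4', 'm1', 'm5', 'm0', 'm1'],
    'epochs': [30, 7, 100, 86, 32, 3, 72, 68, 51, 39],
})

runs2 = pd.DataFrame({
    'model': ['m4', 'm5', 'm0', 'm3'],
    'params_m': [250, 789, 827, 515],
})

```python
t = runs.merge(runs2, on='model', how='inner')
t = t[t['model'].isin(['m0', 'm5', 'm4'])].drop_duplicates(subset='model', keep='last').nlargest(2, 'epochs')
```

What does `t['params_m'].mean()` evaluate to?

808.0

merge on 'model' (how='inner') → 7 rows:
  model  epochs  params_m
0    m4      30       250
1    m0       7       827
2    m3      86       515
3    m3      32       515
4    m4       3       250
5    m5      68       789
6    m0      51       827
filter rows where model in ['m0', 'm5', 'm4']:
  model  epochs  params_m
0    m4      30       250
1    m0       7       827
4    m4       3       250
5    m5      68       789
6    m0      51       827
drop duplicate model (keep=last):
  model  epochs  params_m
4    m4       3       250
5    m5      68       789
6    m0      51       827
take 2 rows with largest epochs:
  model  epochs  params_m
5    m5      68       789
6    m0      51       827
mean of column 'params_m' → 808.0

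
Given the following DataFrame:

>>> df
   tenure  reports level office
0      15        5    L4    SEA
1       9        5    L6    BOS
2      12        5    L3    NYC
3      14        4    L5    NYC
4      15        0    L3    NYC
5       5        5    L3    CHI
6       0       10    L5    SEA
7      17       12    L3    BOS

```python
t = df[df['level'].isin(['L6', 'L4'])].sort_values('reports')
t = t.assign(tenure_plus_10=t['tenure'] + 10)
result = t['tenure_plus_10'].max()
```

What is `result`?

filter rows where level in ['L6', 'L4']:
   tenure  reports level office
0      15        5    L4    SEA
1       9        5    L6    BOS
sort by reports:
   tenure  reports level office
0      15        5    L4    SEA
1       9        5    L6    BOS
add column tenure_plus_10 = t['tenure'] + 10:
   tenure  reports level office  tenure_plus_10
0      15        5    L4    SEA              25
1       9        5    L6    BOS              19
Hence 25.

25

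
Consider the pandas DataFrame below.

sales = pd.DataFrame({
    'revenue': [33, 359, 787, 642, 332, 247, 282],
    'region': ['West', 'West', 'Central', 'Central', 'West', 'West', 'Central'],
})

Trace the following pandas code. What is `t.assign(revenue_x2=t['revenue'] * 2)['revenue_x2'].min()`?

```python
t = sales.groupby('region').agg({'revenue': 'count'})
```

6

group by region, count of revenue:
         revenue
region          
Central        3
West           4
add column revenue_x2 = t['revenue'] * 2:
         revenue  revenue_x2
region                      
Central        3           6
West           4           8
Finally, min of column 'revenue_x2' = 6.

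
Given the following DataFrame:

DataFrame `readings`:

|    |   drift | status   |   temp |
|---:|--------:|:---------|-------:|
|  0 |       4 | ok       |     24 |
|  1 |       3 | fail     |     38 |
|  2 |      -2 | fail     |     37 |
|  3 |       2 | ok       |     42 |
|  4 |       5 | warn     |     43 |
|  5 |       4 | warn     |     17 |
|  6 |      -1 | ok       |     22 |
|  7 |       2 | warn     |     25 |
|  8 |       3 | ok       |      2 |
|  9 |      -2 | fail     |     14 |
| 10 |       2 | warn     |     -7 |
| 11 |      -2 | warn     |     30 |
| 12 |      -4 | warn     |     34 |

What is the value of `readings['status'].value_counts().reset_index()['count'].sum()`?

value_counts of status:
status
warn    6
ok      4
fail    3
Name: count, dtype: int64
reset_index():
  status  count
0   warn      6
1     ok      4
2   fail      3
sum of column 'count' → 13

13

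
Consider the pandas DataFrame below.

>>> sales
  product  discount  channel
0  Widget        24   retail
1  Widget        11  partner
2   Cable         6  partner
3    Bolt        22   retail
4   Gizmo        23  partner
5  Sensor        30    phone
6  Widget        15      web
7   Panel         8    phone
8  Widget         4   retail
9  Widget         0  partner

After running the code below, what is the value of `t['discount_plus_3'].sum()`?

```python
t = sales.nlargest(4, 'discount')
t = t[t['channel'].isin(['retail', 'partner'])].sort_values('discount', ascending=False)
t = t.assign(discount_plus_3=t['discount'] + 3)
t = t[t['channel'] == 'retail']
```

52

take 4 rows with largest discount:
  product  discount  channel
5  Sensor        30    phone
0  Widget        24   retail
4   Gizmo        23  partner
3    Bolt        22   retail
filter rows where channel in ['retail', 'partner']:
  product  discount  channel
0  Widget        24   retail
4   Gizmo        23  partner
3    Bolt        22   retail
sort by discount descending:
  product  discount  channel
0  Widget        24   retail
4   Gizmo        23  partner
3    Bolt        22   retail
add column discount_plus_3 = t['discount'] + 3:
  product  discount  channel  discount_plus_3
0  Widget        24   retail               27
4   Gizmo        23  partner               26
3    Bolt        22   retail               25
filter rows where channel == 'retail':
  product  discount channel  discount_plus_3
0  Widget        24  retail               27
3    Bolt        22  retail               25
The sum of column 'discount_plus_3' is 52.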